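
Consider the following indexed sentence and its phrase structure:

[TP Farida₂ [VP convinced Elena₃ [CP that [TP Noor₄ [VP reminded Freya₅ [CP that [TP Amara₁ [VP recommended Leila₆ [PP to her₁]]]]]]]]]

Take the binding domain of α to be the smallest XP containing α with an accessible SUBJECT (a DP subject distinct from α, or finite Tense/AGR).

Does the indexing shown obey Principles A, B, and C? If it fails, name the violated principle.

The two coindexed NPs are *Amara₁* and *her₁*.
*her₁* is a pronoun. Its binding domain is the embedded TP, whose subject is Amara₁.
*Amara₁* c-commands it within that domain and carries the same index.
The pronoun is locally bound → Principle B violation.

Principle B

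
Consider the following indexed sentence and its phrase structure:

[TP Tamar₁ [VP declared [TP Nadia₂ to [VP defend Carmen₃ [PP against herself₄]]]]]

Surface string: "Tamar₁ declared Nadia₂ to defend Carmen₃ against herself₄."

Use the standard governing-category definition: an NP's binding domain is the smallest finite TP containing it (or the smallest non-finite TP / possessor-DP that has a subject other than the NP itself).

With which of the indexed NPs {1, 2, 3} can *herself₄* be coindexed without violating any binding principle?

{2, 3}

*herself* is an anaphor, so Principle A applies: it must be bound in its binding domain.
Binding domain of *herself₄*: the embedded TP, whose subject is Nadia₂.
*Tamar₁* c-commands the anaphor but is outside its binding domain → cannot satisfy Principle A.
*Nadia₂* c-commands the anaphor within its binding domain → licit binder.
*Carmen₃* c-commands the anaphor within its binding domain → licit binder.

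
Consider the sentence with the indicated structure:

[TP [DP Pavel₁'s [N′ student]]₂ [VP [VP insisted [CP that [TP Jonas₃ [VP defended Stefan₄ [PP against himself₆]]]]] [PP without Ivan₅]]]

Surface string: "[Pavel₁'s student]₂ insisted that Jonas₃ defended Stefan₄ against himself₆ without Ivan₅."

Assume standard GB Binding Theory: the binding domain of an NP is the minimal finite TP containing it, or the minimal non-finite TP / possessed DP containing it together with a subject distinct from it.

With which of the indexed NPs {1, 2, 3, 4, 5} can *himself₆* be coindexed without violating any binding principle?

*himself* is an anaphor, so Principle A applies: it must be bound in its binding domain.
Binding domain of *himself₆*: the embedded TP, whose subject is Jonas₃.
*Pavel₁* does not c-command the anaphor → cannot bind it.
*[Pavel₁'s student]₂* c-commands the anaphor but is outside its binding domain → cannot satisfy Principle A.
*Jonas₃* c-commands the anaphor within its binding domain → licit binder.
*Stefan₄* c-commands the anaphor within its binding domain → licit binder.
*Ivan₅* does not c-command the anaphor → cannot bind it.

{3, 4}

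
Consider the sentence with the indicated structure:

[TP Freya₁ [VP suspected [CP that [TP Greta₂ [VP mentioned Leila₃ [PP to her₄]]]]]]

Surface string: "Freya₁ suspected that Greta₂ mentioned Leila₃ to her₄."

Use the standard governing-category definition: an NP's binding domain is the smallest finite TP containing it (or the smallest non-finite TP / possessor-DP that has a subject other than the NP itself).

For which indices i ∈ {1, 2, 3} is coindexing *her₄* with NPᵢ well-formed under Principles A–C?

*her* is a pronoun, so Principle B applies: it must be free in its binding domain.
Binding domain of *her₄*: the embedded TP, whose subject is Greta₂.
*Freya₁* c-commands the pronoun but from outside its binding domain, and is not c-commanded by it → coindexation permitted.
*Greta₂* c-commands the pronoun within its binding domain → coindexation would violate Principle B.
*Leila₃* c-commands the pronoun within its binding domain → coindexation would violate Principle B.

{1}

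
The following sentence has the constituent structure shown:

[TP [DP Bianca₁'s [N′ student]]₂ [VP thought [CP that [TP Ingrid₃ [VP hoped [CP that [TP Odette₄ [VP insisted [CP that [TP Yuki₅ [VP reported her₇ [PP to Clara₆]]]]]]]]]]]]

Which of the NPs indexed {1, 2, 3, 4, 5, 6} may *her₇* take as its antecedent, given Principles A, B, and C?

*her* is a pronoun, so Principle B applies: it must be free in its binding domain.
Binding domain of *her₇*: the embedded TP, whose subject is Yuki₅.
*Bianca₁* and the pronoun do not c-command one another → neither Principle B nor Principle C is at stake; coindexation permitted.
*[Bianca₁'s student]₂* c-commands the pronoun but from outside its binding domain, and is not c-commanded by it → coindexation permitted.
*Ingrid₃* c-commands the pronoun but from outside its binding domain, and is not c-commanded by it → coindexation permitted.
*Odette₄* c-commands the pronoun but from outside its binding domain, and is not c-commanded by it → coindexation permitted.
*Yuki₅* c-commands the pronoun within its binding domain → coindexation would violate Principle B.
*Clara₆*: the pronoun c-commands this R-expression → coindexation would violate Principle C on *Clara₆*.

{1, 2, 3, 4}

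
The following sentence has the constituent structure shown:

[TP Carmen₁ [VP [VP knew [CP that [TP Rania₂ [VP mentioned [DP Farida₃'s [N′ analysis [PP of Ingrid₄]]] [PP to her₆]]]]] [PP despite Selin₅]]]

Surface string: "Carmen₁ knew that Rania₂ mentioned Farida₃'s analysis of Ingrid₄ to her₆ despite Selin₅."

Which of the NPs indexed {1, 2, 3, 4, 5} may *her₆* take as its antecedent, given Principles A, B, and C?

*her* is a pronoun, so Principle B applies: it must be free in its binding domain.
Binding domain of *her₆*: the embedded TP, whose subject is Rania₂.
*Carmen₁* c-commands the pronoun but from outside its binding domain, and is not c-commanded by it → coindexation permitted.
*Rania₂* c-commands the pronoun within its binding domain → coindexation would violate Principle B.
*Farida₃* and the pronoun do not c-command one another → neither Principle B nor Principle C is at stake; coindexation permitted.
*Ingrid₄* and the pronoun do not c-command one another → neither Principle B nor Principle C is at stake; coindexation permitted.
*Selin₅* and the pronoun do not c-command one another → neither Principle B nor Principle C is at stake; coindexation permitted.

{1, 3, 4, 5}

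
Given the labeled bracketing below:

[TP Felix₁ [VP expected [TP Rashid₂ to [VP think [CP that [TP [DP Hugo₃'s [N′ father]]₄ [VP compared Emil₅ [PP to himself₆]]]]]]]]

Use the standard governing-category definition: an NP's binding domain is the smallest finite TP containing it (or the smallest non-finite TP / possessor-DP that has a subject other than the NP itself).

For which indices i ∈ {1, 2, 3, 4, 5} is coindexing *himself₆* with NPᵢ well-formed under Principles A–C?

{4, 5}

*himself* is an anaphor, so Principle A applies: it must be bound in its binding domain.
Binding domain of *himself₆*: the embedded TP, whose subject is [Hugo₃'s father]₄.
*Felix₁* c-commands the anaphor but is outside its binding domain → cannot satisfy Principle A.
*Rashid₂* c-commands the anaphor but is outside its binding domain → cannot satisfy Principle A.
*Hugo₃* does not c-command the anaphor → cannot bind it.
*[Hugo₃'s father]₄* c-commands the anaphor within its binding domain → licit binder.
*Emil₅* c-commands the anaphor within its binding domain → licit binder.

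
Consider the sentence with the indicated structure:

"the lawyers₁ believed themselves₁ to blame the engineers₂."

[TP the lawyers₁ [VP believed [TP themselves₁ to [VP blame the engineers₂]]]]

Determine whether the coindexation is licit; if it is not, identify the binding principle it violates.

The two coindexed NPs are *the lawyers₁* and *themselves₁*.
*themselves₁* is an anaphor; its binding domain is the matrix TP, whose subject is the lawyers₁. *the lawyers₁* c-commands it within that domain and shares its index, so Principle A is satisfied.
*the lawyers₁* is an R-expression; *themselves₁* does not c-command it, and no other NP shares its index, so Principle C is satisfied.
All principles are respected.

grammatical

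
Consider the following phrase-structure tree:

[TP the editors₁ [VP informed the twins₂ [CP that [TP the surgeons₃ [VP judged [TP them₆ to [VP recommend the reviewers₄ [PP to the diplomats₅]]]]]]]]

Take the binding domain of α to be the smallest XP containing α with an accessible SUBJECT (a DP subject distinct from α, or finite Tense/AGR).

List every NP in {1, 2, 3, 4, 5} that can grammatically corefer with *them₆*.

*them* is a pronoun, so Principle B applies: it must be free in its binding domain.
Binding domain of *them₆*: the embedded TP, whose subject is the surgeons₃.
*the editors₁* c-commands the pronoun but from outside its binding domain, and is not c-commanded by it → coindexation permitted.
*the twins₂* c-commands the pronoun but from outside its binding domain, and is not c-commanded by it → coindexation permitted.
*the surgeons₃* c-commands the pronoun within its binding domain → coindexation would violate Principle B.
*the reviewers₄*: the pronoun c-commands this R-expression → coindexation would violate Principle C on *the reviewers₄*.
*the diplomats₅*: the pronoun c-commands this R-expression → coindexation would violate Principle C on *the diplomats₅*.

{1, 2}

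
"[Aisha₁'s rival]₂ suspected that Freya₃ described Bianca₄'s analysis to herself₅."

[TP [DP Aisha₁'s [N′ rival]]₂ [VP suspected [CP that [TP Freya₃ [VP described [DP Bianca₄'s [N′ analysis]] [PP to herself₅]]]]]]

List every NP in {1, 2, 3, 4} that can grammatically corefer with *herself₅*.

{3}

*herself* is an anaphor, so Principle A applies: it must be bound in its binding domain.
Binding domain of *herself₅*: the embedded TP, whose subject is Freya₃.
*Aisha₁* does not c-command the anaphor → cannot bind it.
*[Aisha₁'s rival]₂* c-commands the anaphor but is outside its binding domain → cannot satisfy Principle A.
*Freya₃* c-commands the anaphor within its binding domain → licit binder.
*Bianca₄* does not c-command the anaphor → cannot bind it.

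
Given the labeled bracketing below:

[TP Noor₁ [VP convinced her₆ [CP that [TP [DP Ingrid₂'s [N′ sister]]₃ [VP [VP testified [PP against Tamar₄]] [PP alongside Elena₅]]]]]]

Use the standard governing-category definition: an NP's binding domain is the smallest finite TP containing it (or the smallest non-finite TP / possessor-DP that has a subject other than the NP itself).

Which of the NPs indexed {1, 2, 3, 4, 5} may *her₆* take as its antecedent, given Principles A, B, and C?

none

*her* is a pronoun, so Principle B applies: it must be free in its binding domain.
Binding domain of *her₆*: the matrix TP, whose subject is Noor₁.
*Noor₁* c-commands the pronoun within its binding domain → coindexation would violate Principle B.
*Ingrid₂*: the pronoun c-commands this R-expression → coindexation would violate Principle C on *Ingrid₂*.
*[Ingrid₂'s sister]₃*: the pronoun c-commands this R-expression → coindexation would violate Principle C on *[Ingrid₂'s sister]₃*.
*Tamar₄*: the pronoun c-commands this R-expression → coindexation would violate Principle C on *Tamar₄*.
*Elena₅*: the pronoun c-commands this R-expression → coindexation would violate Principle C on *Elena₅*.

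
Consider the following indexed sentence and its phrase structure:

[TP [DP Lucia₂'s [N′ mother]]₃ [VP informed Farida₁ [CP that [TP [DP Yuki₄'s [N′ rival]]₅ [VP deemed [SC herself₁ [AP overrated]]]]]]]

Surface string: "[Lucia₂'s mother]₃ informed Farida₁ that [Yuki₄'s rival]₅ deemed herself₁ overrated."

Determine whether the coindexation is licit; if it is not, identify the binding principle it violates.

The two coindexed NPs are *Farida₁* and *herself₁*.
*herself₁* is an anaphor. Principle A requires it to be bound within its binding domain — the embedded TP, whose subject is [Yuki₄'s rival]₅.
Within that domain it is c-commanded by *[Yuki₄'s rival]₅*, which does not share its index.
*Farida₁* does c-command the anaphor, but from outside its binding domain.
The anaphor is unbound in its domain → Principle A violation.

Principle A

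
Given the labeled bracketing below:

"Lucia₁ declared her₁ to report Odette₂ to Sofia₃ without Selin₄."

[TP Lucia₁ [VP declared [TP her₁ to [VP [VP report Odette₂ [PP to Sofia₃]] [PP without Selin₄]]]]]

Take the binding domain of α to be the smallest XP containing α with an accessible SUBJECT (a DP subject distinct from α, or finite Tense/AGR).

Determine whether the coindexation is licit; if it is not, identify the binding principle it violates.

The two coindexed NPs are *Lucia₁* and *her₁*.
*her₁* is a pronoun. Its binding domain is the matrix TP, whose subject is Lucia₁.
*Lucia₁* c-commands it within that domain and carries the same index.
The pronoun is locally bound → Principle B violation.

Principle B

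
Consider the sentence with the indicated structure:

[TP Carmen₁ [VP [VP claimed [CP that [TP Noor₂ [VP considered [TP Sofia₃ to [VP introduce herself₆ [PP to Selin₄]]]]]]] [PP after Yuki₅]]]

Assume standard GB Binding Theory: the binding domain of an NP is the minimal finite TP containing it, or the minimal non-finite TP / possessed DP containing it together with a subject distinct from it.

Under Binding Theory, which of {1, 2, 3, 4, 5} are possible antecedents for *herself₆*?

*herself* is an anaphor, so Principle A applies: it must be bound in its binding domain.
Binding domain of *herself₆*: the embedded TP, whose subject is Sofia₃.
*Carmen₁* c-commands the anaphor but is outside its binding domain → cannot satisfy Principle A.
*Noor₂* c-commands the anaphor but is outside its binding domain → cannot satisfy Principle A.
*Sofia₃* c-commands the anaphor within its binding domain → licit binder.
*Selin₄* does not c-command the anaphor → cannot bind it.
*Yuki₅* does not c-command the anaphor → cannot bind it.

{3}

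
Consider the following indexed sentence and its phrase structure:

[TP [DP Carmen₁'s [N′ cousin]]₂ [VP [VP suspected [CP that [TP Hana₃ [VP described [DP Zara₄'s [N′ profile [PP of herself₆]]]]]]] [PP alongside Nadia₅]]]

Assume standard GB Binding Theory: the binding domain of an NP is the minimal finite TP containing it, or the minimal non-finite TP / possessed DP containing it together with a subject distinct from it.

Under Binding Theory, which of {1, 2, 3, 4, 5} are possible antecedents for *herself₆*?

{4}

*herself* is an anaphor, so Principle A applies: it must be bound in its binding domain.
Binding domain of *herself₆*: the possessed DP, whose subject is Zara₄.
*Carmen₁* does not c-command the anaphor → cannot bind it.
*[Carmen₁'s cousin]₂* c-commands the anaphor but is outside its binding domain → cannot satisfy Principle A.
*Hana₃* c-commands the anaphor but is outside its binding domain → cannot satisfy Principle A.
*Zara₄* c-commands the anaphor within its binding domain → licit binder.
*Nadia₅* does not c-command the anaphor → cannot bind it.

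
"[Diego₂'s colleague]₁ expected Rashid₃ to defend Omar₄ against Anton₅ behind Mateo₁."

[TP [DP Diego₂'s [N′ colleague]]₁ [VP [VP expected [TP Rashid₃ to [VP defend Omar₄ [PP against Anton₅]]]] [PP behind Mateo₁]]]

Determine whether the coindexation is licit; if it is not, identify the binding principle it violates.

Principle C

The two coindexed NPs are *[Diego₂'s colleague]₁* and *Mateo₁*.
*Mateo₁* is an R-expression. Principle C requires it to be free everywhere.
*[Diego₂'s colleague]₁* c-commands it and carries the same index.
The R-expression is bound → Principle C violation.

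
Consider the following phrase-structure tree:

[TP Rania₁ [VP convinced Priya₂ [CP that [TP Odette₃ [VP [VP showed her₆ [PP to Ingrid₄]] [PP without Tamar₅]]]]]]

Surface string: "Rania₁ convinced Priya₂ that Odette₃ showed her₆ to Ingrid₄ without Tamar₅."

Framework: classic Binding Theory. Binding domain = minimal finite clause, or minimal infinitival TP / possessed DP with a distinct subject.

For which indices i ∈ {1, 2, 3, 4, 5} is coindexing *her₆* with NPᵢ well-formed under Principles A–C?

*her* is a pronoun, so Principle B applies: it must be free in its binding domain.
Binding domain of *her₆*: the embedded TP, whose subject is Odette₃.
*Rania₁* c-commands the pronoun but from outside its binding domain, and is not c-commanded by it → coindexation permitted.
*Priya₂* c-commands the pronoun but from outside its binding domain, and is not c-commanded by it → coindexation permitted.
*Odette₃* c-commands the pronoun within its binding domain → coindexation would violate Principle B.
*Ingrid₄*: the pronoun c-commands this R-expression → coindexation would violate Principle C on *Ingrid₄*.
*Tamar₅* and the pronoun do not c-command one another → neither Principle B nor Principle C is at stake; coindexation permitted.

{1, 2, 5}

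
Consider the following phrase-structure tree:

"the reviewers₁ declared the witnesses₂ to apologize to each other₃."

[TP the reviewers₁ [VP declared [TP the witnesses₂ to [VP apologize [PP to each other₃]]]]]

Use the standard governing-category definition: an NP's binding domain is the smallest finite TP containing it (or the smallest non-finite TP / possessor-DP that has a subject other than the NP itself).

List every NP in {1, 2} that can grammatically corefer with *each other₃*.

{2}

*each other* is an anaphor, so Principle A applies: it must be bound in its binding domain.
Binding domain of *each other₃*: the embedded TP, whose subject is the witnesses₂.
*the reviewers₁* c-commands the anaphor but is outside its binding domain → cannot satisfy Principle A.
*the witnesses₂* c-commands the anaphor within its binding domain → licit binder.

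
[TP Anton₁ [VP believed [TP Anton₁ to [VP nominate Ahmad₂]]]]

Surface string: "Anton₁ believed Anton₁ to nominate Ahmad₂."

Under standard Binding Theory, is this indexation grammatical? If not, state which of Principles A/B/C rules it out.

The two coindexed NPs are *Anton₁* (the higher occurrence) and *Anton₁* (the lower occurrence).
*Anton₁* (the lower occurrence) is an R-expression. Principle C requires it to be free everywhere.
*Anton₁* (the higher occurrence) c-commands it and carries the same index.
The R-expression is bound → Principle C violation.

Principle C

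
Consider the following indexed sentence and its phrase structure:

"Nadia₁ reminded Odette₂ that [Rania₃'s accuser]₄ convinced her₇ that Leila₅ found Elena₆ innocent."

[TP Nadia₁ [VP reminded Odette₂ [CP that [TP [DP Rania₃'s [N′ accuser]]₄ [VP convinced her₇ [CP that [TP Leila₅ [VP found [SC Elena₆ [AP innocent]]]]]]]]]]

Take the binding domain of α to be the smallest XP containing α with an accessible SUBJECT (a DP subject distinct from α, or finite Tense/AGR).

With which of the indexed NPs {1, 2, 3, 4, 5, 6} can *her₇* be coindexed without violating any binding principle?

{1, 2, 3}

*her* is a pronoun, so Principle B applies: it must be free in its binding domain.
Binding domain of *her₇*: the embedded TP, whose subject is [Rania₃'s accuser]₄.
*Nadia₁* c-commands the pronoun but from outside its binding domain, and is not c-commanded by it → coindexation permitted.
*Odette₂* c-commands the pronoun but from outside its binding domain, and is not c-commanded by it → coindexation permitted.
*Rania₃* and the pronoun do not c-command one another → neither Principle B nor Principle C is at stake; coindexation permitted.
*[Rania₃'s accuser]₄* c-commands the pronoun within its binding domain → coindexation would violate Principle B.
*Leila₅*: the pronoun c-commands this R-expression → coindexation would violate Principle C on *Leila₅*.
*Elena₆*: the pronoun c-commands this R-expression → coindexation would violate Principle C on *Elena₆*.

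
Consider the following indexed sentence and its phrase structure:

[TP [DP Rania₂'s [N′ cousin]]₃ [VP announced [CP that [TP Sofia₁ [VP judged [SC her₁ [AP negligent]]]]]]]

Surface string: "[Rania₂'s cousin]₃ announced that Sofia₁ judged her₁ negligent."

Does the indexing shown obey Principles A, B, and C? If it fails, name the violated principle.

Principle B

The two coindexed NPs are *Sofia₁* and *her₁*.
*her₁* is a pronoun. Its binding domain is the embedded TP, whose subject is Sofia₁.
*Sofia₁* c-commands it within that domain and carries the same index.
The pronoun is locally bound → Principle B violation.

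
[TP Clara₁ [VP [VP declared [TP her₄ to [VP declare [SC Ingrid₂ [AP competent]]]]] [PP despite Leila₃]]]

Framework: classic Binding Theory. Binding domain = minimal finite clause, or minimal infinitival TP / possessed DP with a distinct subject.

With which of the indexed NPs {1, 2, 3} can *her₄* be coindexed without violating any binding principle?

*her* is a pronoun, so Principle B applies: it must be free in its binding domain.
Binding domain of *her₄*: the matrix TP, whose subject is Clara₁.
*Clara₁* c-commands the pronoun within its binding domain → coindexation would violate Principle B.
*Ingrid₂*: the pronoun c-commands this R-expression → coindexation would violate Principle C on *Ingrid₂*.
*Leila₃* and the pronoun do not c-command one another → neither Principle B nor Principle C is at stake; coindexation permitted.

{3}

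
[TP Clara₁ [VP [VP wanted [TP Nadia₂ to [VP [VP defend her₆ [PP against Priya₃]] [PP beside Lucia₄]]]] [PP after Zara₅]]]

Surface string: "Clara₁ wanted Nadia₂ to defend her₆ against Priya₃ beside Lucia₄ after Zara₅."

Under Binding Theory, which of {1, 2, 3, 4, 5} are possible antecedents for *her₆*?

{1, 4, 5}

*her* is a pronoun, so Principle B applies: it must be free in its binding domain.
Binding domain of *her₆*: the embedded TP, whose subject is Nadia₂.
*Clara₁* c-commands the pronoun but from outside its binding domain, and is not c-commanded by it → coindexation permitted.
*Nadia₂* c-commands the pronoun within its binding domain → coindexation would violate Principle B.
*Priya₃*: the pronoun c-commands this R-expression → coindexation would violate Principle C on *Priya₃*.
*Lucia₄* and the pronoun do not c-command one another → neither Principle B nor Principle C is at stake; coindexation permitted.
*Zara₅* and the pronoun do not c-command one another → neither Principle B nor Principle C is at stake; coindexation permitted.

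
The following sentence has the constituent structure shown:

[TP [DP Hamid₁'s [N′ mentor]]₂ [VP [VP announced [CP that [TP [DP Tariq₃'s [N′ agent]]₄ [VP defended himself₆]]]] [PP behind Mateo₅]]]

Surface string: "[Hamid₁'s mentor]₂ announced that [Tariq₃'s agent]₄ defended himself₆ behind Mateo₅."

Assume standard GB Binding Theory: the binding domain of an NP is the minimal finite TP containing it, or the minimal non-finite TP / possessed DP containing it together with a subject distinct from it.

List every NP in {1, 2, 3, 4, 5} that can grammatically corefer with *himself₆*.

{4}

*himself* is an anaphor, so Principle A applies: it must be bound in its binding domain.
Binding domain of *himself₆*: the embedded TP, whose subject is [Tariq₃'s agent]₄.
*Hamid₁* does not c-command the anaphor → cannot bind it.
*[Hamid₁'s mentor]₂* c-commands the anaphor but is outside its binding domain → cannot satisfy Principle A.
*Tariq₃* does not c-command the anaphor → cannot bind it.
*[Tariq₃'s agent]₄* c-commands the anaphor within its binding domain → licit binder.
*Mateo₅* does not c-command the anaphor → cannot bind it.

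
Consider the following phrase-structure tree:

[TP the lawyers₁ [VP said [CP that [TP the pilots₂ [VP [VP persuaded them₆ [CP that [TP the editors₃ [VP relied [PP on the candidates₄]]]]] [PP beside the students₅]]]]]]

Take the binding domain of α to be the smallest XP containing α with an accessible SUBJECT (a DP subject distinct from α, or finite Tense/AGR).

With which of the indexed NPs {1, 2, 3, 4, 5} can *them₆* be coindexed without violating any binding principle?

*them* is a pronoun, so Principle B applies: it must be free in its binding domain.
Binding domain of *them₆*: the embedded TP, whose subject is the pilots₂.
*the lawyers₁* c-commands the pronoun but from outside its binding domain, and is not c-commanded by it → coindexation permitted.
*the pilots₂* c-commands the pronoun within its binding domain → coindexation would violate Principle B.
*the editors₃*: the pronoun c-commands this R-expression → coindexation would violate Principle C on *the editors₃*.
*the candidates₄*: the pronoun c-commands this R-expression → coindexation would violate Principle C on *the candidates₄*.
*the students₅* and the pronoun do not c-command one another → neither Principle B nor Principle C is at stake; coindexation permitted.

{1, 5}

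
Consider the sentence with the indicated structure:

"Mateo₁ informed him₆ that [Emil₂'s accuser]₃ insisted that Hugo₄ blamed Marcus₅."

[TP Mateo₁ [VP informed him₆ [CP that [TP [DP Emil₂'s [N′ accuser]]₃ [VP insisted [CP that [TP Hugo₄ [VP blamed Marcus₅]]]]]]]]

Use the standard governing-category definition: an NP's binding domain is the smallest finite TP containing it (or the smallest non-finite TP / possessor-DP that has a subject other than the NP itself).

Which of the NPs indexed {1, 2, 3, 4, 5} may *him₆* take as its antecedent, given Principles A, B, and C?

none

*him* is a pronoun, so Principle B applies: it must be free in its binding domain.
Binding domain of *him₆*: the matrix TP, whose subject is Mateo₁.
*Mateo₁* c-commands the pronoun within its binding domain → coindexation would violate Principle B.
*Emil₂*: the pronoun c-commands this R-expression → coindexation would violate Principle C on *Emil₂*.
*[Emil₂'s accuser]₃*: the pronoun c-commands this R-expression → coindexation would violate Principle C on *[Emil₂'s accuser]₃*.
*Hugo₄*: the pronoun c-commands this R-expression → coindexation would violate Principle C on *Hugo₄*.
*Marcus₅*: the pronoun c-commands this R-expression → coindexation would violate Principle C on *Marcus₅*.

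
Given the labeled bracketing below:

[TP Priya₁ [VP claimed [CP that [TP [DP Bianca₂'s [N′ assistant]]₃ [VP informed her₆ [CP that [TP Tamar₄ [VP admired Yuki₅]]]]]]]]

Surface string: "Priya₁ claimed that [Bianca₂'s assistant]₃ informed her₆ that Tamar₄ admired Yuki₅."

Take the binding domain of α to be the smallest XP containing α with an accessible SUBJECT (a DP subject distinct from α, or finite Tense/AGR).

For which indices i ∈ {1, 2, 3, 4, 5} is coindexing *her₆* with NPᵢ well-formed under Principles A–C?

{1, 2}

*her* is a pronoun, so Principle B applies: it must be free in its binding domain.
Binding domain of *her₆*: the embedded TP, whose subject is [Bianca₂'s assistant]₃.
*Priya₁* c-commands the pronoun but from outside its binding domain, and is not c-commanded by it → coindexation permitted.
*Bianca₂* and the pronoun do not c-command one another → neither Principle B nor Principle C is at stake; coindexation permitted.
*[Bianca₂'s assistant]₃* c-commands the pronoun within its binding domain → coindexation would violate Principle B.
*Tamar₄*: the pronoun c-commands this R-expression → coindexation would violate Principle C on *Tamar₄*.
*Yuki₅*: the pronoun c-commands this R-expression → coindexation would violate Principle C on *Yuki₅*.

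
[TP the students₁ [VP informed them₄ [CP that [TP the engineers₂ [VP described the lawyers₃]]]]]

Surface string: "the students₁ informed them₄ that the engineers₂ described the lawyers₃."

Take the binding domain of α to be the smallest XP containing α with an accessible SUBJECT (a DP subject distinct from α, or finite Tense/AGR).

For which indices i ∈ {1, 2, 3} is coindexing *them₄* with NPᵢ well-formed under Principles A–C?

*them* is a pronoun, so Principle B applies: it must be free in its binding domain.
Binding domain of *them₄*: the matrix TP, whose subject is the students₁.
*the students₁* c-commands the pronoun within its binding domain → coindexation would violate Principle B.
*the engineers₂*: the pronoun c-commands this R-expression → coindexation would violate Principle C on *the engineers₂*.
*the lawyers₃*: the pronoun c-commands this R-expression → coindexation would violate Principle C on *the lawyers₃*.

none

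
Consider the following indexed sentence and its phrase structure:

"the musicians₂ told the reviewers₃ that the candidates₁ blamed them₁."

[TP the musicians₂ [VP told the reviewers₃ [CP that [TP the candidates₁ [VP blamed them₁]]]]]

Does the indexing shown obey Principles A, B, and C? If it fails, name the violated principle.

Principle B

The two coindexed NPs are *the candidates₁* and *them₁*.
*them₁* is a pronoun. Its binding domain is the embedded TP, whose subject is the candidates₁.
*the candidates₁* c-commands it within that domain and carries the same index.
The pronoun is locally bound → Principle B violation.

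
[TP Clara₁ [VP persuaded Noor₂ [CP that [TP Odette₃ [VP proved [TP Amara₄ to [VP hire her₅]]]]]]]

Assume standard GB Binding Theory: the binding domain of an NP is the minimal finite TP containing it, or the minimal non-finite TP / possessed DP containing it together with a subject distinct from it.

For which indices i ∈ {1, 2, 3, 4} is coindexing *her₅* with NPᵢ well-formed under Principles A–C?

*her* is a pronoun, so Principle B applies: it must be free in its binding domain.
Binding domain of *her₅*: the embedded TP, whose subject is Amara₄.
*Clara₁* c-commands the pronoun but from outside its binding domain, and is not c-commanded by it → coindexation permitted.
*Noor₂* c-commands the pronoun but from outside its binding domain, and is not c-commanded by it → coindexation permitted.
*Odette₃* c-commands the pronoun but from outside its binding domain, and is not c-commanded by it → coindexation permitted.
*Amara₄* c-commands the pronoun within its binding domain → coindexation would violate Principle B.

{1, 2, 3}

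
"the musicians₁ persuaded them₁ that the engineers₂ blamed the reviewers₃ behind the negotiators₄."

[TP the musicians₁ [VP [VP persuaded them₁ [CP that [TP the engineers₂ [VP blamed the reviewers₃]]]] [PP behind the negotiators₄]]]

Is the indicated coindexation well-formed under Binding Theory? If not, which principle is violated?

The two coindexed NPs are *the musicians₁* and *them₁*.
*them₁* is a pronoun. Its binding domain is the matrix TP, whose subject is the musicians₁.
*the musicians₁* c-commands it within that domain and carries the same index.
The pronoun is locally bound → Principle B violation.

Principle B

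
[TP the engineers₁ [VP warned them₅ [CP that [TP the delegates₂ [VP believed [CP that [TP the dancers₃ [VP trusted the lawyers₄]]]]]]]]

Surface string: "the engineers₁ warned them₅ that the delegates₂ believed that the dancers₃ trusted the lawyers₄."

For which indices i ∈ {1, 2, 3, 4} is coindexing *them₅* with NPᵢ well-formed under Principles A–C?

*them* is a pronoun, so Principle B applies: it must be free in its binding domain.
Binding domain of *them₅*: the matrix TP, whose subject is the engineers₁.
*the engineers₁* c-commands the pronoun within its binding domain → coindexation would violate Principle B.
*the delegates₂*: the pronoun c-commands this R-expression → coindexation would violate Principle C on *the delegates₂*.
*the dancers₃*: the pronoun c-commands this R-expression → coindexation would violate Principle C on *the dancers₃*.
*the lawyers₄*: the pronoun c-commands this R-expression → coindexation would violate Principle C on *the lawyers₄*.

none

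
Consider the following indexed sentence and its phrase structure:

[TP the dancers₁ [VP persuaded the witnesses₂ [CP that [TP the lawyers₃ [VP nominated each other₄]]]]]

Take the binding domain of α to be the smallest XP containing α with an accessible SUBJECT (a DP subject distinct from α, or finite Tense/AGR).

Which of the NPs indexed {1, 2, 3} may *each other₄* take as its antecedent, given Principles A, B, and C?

{3}

*each other* is an anaphor, so Principle A applies: it must be bound in its binding domain.
Binding domain of *each other₄*: the embedded TP, whose subject is the lawyers₃.
*the dancers₁* c-commands the anaphor but is outside its binding domain → cannot satisfy Principle A.
*the witnesses₂* c-commands the anaphor but is outside its binding domain → cannot satisfy Principle A.
*the lawyers₃* c-commands the anaphor within its binding domain → licit binder.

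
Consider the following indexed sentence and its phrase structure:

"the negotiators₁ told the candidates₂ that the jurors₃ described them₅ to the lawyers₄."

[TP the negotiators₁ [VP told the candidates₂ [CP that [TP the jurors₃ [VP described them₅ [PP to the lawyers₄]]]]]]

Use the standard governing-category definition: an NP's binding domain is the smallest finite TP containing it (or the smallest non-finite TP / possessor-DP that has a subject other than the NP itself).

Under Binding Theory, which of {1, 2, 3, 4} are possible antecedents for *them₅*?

{1, 2}

*them* is a pronoun, so Principle B applies: it must be free in its binding domain.
Binding domain of *them₅*: the embedded TP, whose subject is the jurors₃.
*the negotiators₁* c-commands the pronoun but from outside its binding domain, and is not c-commanded by it → coindexation permitted.
*the candidates₂* c-commands the pronoun but from outside its binding domain, and is not c-commanded by it → coindexation permitted.
*the jurors₃* c-commands the pronoun within its binding domain → coindexation would violate Principle B.
*the lawyers₄*: the pronoun c-commands this R-expression → coindexation would violate Principle C on *the lawyers₄*.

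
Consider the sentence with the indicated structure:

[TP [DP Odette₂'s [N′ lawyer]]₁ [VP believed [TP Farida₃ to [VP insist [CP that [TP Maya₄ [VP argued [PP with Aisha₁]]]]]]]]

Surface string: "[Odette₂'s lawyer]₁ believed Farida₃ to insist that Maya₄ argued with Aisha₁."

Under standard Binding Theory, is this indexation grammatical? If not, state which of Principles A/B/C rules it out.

Principle C

The two coindexed NPs are *[Odette₂'s lawyer]₁* and *Aisha₁*.
*Aisha₁* is an R-expression. Principle C requires it to be free everywhere.
*[Odette₂'s lawyer]₁* c-commands it and carries the same index.
The R-expression is bound → Principle C violation.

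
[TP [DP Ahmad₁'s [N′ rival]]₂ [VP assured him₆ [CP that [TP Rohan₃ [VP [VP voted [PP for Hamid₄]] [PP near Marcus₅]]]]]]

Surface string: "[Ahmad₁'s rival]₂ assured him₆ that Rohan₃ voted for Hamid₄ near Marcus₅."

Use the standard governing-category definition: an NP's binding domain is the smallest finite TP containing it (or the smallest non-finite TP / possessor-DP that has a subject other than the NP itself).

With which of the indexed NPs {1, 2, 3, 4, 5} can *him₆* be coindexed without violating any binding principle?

*him* is a pronoun, so Principle B applies: it must be free in its binding domain.
Binding domain of *him₆*: the matrix TP, whose subject is [Ahmad₁'s rival]₂.
*Ahmad₁* and the pronoun do not c-command one another → neither Principle B nor Principle C is at stake; coindexation permitted.
*[Ahmad₁'s rival]₂* c-commands the pronoun within its binding domain → coindexation would violate Principle B.
*Rohan₃*: the pronoun c-commands this R-expression → coindexation would violate Principle C on *Rohan₃*.
*Hamid₄*: the pronoun c-commands this R-expression → coindexation would violate Principle C on *Hamid₄*.
*Marcus₅*: the pronoun c-commands this R-expression → coindexation would violate Principle C on *Marcus₅*.

{1}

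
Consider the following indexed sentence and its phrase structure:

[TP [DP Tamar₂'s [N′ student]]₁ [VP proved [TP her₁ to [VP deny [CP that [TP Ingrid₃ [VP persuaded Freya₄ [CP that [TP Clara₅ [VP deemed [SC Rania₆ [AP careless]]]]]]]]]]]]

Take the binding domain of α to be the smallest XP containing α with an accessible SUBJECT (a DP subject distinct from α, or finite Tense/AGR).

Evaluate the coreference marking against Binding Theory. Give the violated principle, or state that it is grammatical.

Principle B

The two coindexed NPs are *[Tamar₂'s student]₁* and *her₁*.
*her₁* is a pronoun. Its binding domain is the matrix TP, whose subject is [Tamar₂'s student]₁.
*[Tamar₂'s student]₁* c-commands it within that domain and carries the same index.
The pronoun is locally bound → Principle B violation.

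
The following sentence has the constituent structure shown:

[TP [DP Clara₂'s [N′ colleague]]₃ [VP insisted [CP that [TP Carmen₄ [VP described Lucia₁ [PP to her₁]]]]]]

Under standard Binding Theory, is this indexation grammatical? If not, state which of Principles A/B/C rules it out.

The two coindexed NPs are *Lucia₁* and *her₁*.
*her₁* is a pronoun. Its binding domain is the embedded TP, whose subject is Carmen₄.
*Lucia₁* c-commands it within that domain and carries the same index.
The pronoun is locally bound → Principle B violation.

Principle B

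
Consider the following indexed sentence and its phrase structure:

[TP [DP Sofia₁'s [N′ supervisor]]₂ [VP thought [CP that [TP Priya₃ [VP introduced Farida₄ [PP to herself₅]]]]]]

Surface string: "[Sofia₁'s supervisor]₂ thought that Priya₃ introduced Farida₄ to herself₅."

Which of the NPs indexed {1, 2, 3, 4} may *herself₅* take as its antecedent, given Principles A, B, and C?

{3, 4}

*herself* is an anaphor, so Principle A applies: it must be bound in its binding domain.
Binding domain of *herself₅*: the embedded TP, whose subject is Priya₃.
*Sofia₁* does not c-command the anaphor → cannot bind it.
*[Sofia₁'s supervisor]₂* c-commands the anaphor but is outside its binding domain → cannot satisfy Principle A.
*Priya₃* c-commands the anaphor within its binding domain → licit binder.
*Farida₄* c-commands the anaphor within its binding domain → licit binder.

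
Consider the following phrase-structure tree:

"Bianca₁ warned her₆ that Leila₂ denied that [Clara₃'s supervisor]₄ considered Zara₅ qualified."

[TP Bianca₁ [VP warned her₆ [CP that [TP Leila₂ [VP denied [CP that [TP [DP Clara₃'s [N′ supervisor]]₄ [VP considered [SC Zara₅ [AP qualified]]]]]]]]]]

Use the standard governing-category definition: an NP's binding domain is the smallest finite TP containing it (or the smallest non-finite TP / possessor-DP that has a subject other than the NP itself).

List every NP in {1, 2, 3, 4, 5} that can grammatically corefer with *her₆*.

*her* is a pronoun, so Principle B applies: it must be free in its binding domain.
Binding domain of *her₆*: the matrix TP, whose subject is Bianca₁.
*Bianca₁* c-commands the pronoun within its binding domain → coindexation would violate Principle B.
*Leila₂*: the pronoun c-commands this R-expression → coindexation would violate Principle C on *Leila₂*.
*Clara₃*: the pronoun c-commands this R-expression → coindexation would violate Principle C on *Clara₃*.
*[Clara₃'s supervisor]₄*: the pronoun c-commands this R-expression → coindexation would violate Principle C on *[Clara₃'s supervisor]₄*.
*Zara₅*: the pronoun c-commands this R-expression → coindexation would violate Principle C on *Zara₅*.

none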